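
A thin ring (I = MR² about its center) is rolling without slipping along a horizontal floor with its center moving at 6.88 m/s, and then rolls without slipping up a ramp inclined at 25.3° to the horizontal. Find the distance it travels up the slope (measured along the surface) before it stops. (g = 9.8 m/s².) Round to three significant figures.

d ≈ 11.3 m

With I = MR², the ratio k = I/(MR²) is 1.
Since it rolls without slipping, ω = v/R and KE = ½Mv² + ½Iω² = ½(1+k)Mv² = Mv².
Setting this equal to Mgh gives the vertical rise h = (1+k)v₀²/(2g) = 2×6.88²/(2×9.8) = 4.83 m.
Along the incline, d = h/sinθ = 4.83/sin25.3° ≈ 11.3 m.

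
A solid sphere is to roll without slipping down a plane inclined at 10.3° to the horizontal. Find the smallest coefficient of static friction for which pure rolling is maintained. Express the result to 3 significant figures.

With I = (2/5)MR², the ratio k = I/(MR²) is 0.4.
Translational: Mg sinθ − f = Ma. Rotational about the CM: fR = Iα = kMRa, so f = kMa.
These give a = g sinθ/(1+k) and the required friction f = kMg sinθ/(1+k).
The normal force is N = Mg cosθ, so μ_min = f/N = k tanθ/(1+k).
μ_min = 0.4 × tan10.3° / 1.4 ≈ 0.0519.

μ_min ≈ 0.0519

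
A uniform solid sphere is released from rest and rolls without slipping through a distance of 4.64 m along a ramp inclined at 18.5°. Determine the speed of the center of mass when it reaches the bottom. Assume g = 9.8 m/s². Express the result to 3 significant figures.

v ≈ 4.54 m/s

With I = (2/5)MR², the ratio k = I/(MR²) is 0.4.
The rolling condition ω = v/R makes the rotational term ½I(v/R)² = ½kMv², so KE_total = ½(1+k)Mv² = (7/10)Mv².
The vertical drop is h = L sinθ = 4.64 × sin18.5° = 1.472 m.
Energy conservation: Mgh = (7/10)Mv², so v = √(2gh/(1+k)) = √(2 × 9.8 × 1.472 / 1.4) ≈ 4.54 m/s.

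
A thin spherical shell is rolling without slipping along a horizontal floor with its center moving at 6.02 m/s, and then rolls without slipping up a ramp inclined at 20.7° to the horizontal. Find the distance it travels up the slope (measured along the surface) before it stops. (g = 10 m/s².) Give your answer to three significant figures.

d ≈ 8.54 m

Here I = (2/3)MR², so the shape factor k = I/(MR²) = 2/3.
The rolling condition ω = v/R makes the rotational term ½I(v/R)² = ½kMv², so KE_total = ½(1+k)Mv² = (5/6)Mv².
Setting this equal to Mgh gives the vertical rise h = (1+k)v₀²/(2g) = 1.667×6.02²/(2×10) = 3.02 m.
Along the incline, d = h/sinθ = 3.02/sin20.7° ≈ 8.54 m.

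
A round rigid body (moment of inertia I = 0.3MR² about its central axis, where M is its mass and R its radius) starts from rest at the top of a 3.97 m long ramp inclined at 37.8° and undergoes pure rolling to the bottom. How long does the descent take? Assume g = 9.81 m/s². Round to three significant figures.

t ≈ 1.31 s

With I = 0.3MR², the ratio k = I/(MR²) is 0.3.
Translational: Mg sinθ − f = Ma. Rotational about the CM: fR = Iα = kMRa, so f = kMa.
Hence a = g sinθ/(1+k) = 9.81×sin37.8°/1.3 = 4.625 m/s².
With constant a from rest, t = √(2L/a) = √(2·3.97/4.625) ≈ 1.31 s.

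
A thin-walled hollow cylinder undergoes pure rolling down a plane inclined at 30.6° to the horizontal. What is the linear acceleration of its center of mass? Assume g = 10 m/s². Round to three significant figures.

Here I = MR², so the shape factor k = I/(MR²) = 1.
Along the incline Mg sinθ − f = Ma, and torque about the center fR = Iα = kMR²(a/R) gives f = kMa.
Eliminating f: Mg sinθ = (1+k)Ma, so a = g sinθ/(1+k) = 10 × sin30.6° / 2 ≈ 2.55 m/s².

a ≈ 2.55 m/s²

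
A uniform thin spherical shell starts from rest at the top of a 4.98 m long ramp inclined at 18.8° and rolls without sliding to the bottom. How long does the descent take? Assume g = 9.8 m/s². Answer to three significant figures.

t ≈ 2.29 s

For this body I = (2/3)MR², i.e. k = I/(MR²) = 2/3.
Translational: Mg sinθ − f = Ma. Rotational about the CM: fR = Iα = kMRa, so f = kMa.
Hence a = g sinθ/(1+k) = 9.8×sin18.8°/1.667 = 1.895 m/s².
With constant a from rest, t = √(2L/a) = √(2·4.98/1.895) ≈ 2.29 s.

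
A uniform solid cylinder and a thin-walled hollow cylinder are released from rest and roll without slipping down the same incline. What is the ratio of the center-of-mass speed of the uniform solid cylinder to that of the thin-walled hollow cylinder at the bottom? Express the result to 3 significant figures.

Each satisfies Mgh = ½(1+k)Mv² with k = I/(MR²), so v ∝ 1/√(1+k).
For the uniform solid cylinder k = 0.5; for the thin-walled hollow cylinder k = 1.
v₁/v₂ = √((1+k₂)/(1+k₁)) = √(2/1.5) ≈ 1.15.

v_ratio ≈ 1.15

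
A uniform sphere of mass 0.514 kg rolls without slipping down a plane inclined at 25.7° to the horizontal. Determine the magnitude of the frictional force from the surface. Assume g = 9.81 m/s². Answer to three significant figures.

f ≈ 0.625 N

For this body I = (2/5)MR², i.e. k = I/(MR²) = 0.4.
Along the incline Mg sinθ − f = Ma, and torque about the center fR = Iα = kMR²(a/R) gives f = kMa.
Combining, a = g sinθ/(1+k) and f = kMa = kMg sinθ/(1+k).
f = 0.4 × 0.514 × 9.81 × sin25.7° / 1.4 ≈ 0.625 N.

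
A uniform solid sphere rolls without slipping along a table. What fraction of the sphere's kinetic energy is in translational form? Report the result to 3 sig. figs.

fraction ≈ 0.714

With I = (2/5)MR², the ratio k = I/(MR²) is 0.4.
With ω = v/R, KE_trans = ½Mv² and KE_rot = ½Iω² = ½kMv², so KE_total = ½(1+k)Mv².
The translational fraction is therefore 1/(1+k) = 1/1.4 ≈ 0.714.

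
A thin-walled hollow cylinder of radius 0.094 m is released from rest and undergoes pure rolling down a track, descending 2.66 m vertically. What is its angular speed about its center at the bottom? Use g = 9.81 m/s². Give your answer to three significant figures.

Here I = MR², so the shape factor k = I/(MR²) = 1.
Pure rolling means v = ωR; then KE = ½Mv² + ½I(v/R)² = ½(1+k)Mv² = Mv².
Energy conservation Mgh = ½(1+k)Mv² gives v = √(2gh/(1+k)) = √(2 × 9.81 × 2.66 / 2) = 5.108 m/s.
Then ω = v/R = 5.108 / 0.094 ≈ 54.3 rad/s.

ω ≈ 54.3 rad/s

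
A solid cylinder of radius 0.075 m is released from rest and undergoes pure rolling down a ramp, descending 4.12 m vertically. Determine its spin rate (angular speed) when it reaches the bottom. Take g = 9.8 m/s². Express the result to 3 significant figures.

Here I = (1/2)MR², so the shape factor k = I/(MR²) = 0.5.
Pure rolling means v = ωR; then KE = ½Mv² + ½I(v/R)² = ½(1+k)Mv² = (3/4)Mv².
Energy conservation Mgh = ½(1+k)Mv² gives v = √(2gh/(1+k)) = √(2 × 9.8 × 4.12 / 1.5) = 7.337 m/s.
The angular speed follows from ω = v/R = 7.337/0.075 ≈ 97.8 rad/s.

ω ≈ 97.8 rad/s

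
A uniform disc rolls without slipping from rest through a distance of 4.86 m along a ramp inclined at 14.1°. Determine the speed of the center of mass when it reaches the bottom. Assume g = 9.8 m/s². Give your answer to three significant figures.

The moment of inertia is (1/2)MR², giving k ≡ I/(MR²) = 0.5.
Pure rolling means v = ωR; then KE = ½Mv² + ½I(v/R)² = ½(1+k)Mv² = (3/4)Mv².
The vertical drop is h = L sinθ = 4.86 × sin14.1° = 1.184 m.
Energy conservation: Mgh = (3/4)Mv², so v = √(2gh/(1+k)) = √(2 × 9.8 × 1.184 / 1.5) ≈ 3.93 m/s.

v ≈ 3.93 m/s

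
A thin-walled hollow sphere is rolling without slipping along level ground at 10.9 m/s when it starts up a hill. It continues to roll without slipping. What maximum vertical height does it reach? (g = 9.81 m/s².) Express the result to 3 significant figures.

For this body I = (2/3)MR², i.e. k = I/(MR²) = 2/3.
Pure rolling means v = ωR; then KE = ½Mv² + ½I(v/R)² = ½(1+k)Mv² = (5/6)Mv².
At the top the kinetic energy is zero, so (5/6)Mv₀² = Mgh.
Thus h = (1+k)v₀²/(2g) = 1.667 × 10.9² / (2 × 9.81) ≈ 10.1 m.

h ≈ 10.1 m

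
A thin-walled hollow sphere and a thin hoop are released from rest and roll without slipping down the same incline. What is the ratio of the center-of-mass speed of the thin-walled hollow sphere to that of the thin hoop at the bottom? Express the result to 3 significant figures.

v_ratio ≈ 1.10

Each satisfies Mgh = ½(1+k)Mv² with k = I/(MR²), so v ∝ 1/√(1+k).
For the thin-walled hollow sphere k = 2/3; for the thin hoop k = 1.
v₁/v₂ = √((1+k₂)/(1+k₁)) = √(2/1.667) ≈ 1.10.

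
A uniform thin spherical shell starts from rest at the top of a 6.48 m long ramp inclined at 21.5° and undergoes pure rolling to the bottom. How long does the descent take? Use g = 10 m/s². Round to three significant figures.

t ≈ 2.43 s

The moment of inertia is (2/3)MR², giving k ≡ I/(MR²) = 2/3.
Translational: Mg sinθ − f = Ma. Rotational about the CM: fR = Iα = kMRa, so f = kMa.
Hence a = g sinθ/(1+k) = 10×sin21.5°/1.667 = 2.199 m/s².
With constant a from rest, t = √(2L/a) = √(2·6.48/2.199) ≈ 2.43 s.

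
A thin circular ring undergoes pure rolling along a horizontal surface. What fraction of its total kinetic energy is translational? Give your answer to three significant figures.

The moment of inertia is MR², giving k ≡ I/(MR²) = 1.
Since ω = v/R, the translational part is ½Mv² and the rotational part is ½I(v/R)² = ½kMv²; the total is ½(1+k)Mv².
The translational fraction is therefore 1/(1+k) = 1/2 ≈ 0.500.

fraction ≈ 0.500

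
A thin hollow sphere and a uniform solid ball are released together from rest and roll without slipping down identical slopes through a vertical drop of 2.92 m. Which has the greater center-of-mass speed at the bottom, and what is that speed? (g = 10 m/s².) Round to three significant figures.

For rolling without slipping, Mgh = ½(1+k)Mv² where k = I/(MR²), so v = √(2gh/(1+k)).
Thin hollow sphere: k = 2/3, giving v = √(2×10×2.92/1.667) = 5.919 m/s.
Uniform solid ball: k = 0.4, giving v = √(2×10×2.92/1.4) = 6.459 m/s.
The smaller k wins: the uniform solid ball, at ≈ 6.46 m/s.

the uniform solid ball, at v ≈ 6.46 m/s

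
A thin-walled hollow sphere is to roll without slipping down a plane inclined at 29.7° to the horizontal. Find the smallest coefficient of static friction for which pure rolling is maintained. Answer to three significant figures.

With I = (2/3)MR², the ratio k = I/(MR²) is 2/3.
Along the incline Mg sinθ − f = Ma, and torque about the center fR = Iα = kMR²(a/R) gives f = kMa.
These give a = g sinθ/(1+k) and the required friction f = kMg sinθ/(1+k).
The normal force is N = Mg cosθ, so μ_min = f/N = k tanθ/(1+k).
μ_min = (2/3) × tan29.7° / 1.667 ≈ 0.228.

μ_min ≈ 0.228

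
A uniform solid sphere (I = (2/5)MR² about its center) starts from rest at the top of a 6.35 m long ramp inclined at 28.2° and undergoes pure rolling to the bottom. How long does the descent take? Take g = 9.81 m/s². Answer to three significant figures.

With I = (2/5)MR², the ratio k = I/(MR²) is 0.4.
Newton's second law down the slope: Mg sinθ − f = Ma. The torque equation fR = Iα (with α = a/R) gives f = kMa.
Hence a = g sinθ/(1+k) = 9.81×sin28.2°/1.4 = 3.311 m/s².
With constant a from rest, t = √(2L/a) = √(2·6.35/3.311) ≈ 1.96 s.

t ≈ 1.96 s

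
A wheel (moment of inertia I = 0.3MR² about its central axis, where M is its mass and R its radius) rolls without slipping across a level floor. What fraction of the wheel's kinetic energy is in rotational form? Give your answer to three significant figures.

fraction ≈ 0.231

Here I = 0.3MR², so the shape factor k = I/(MR²) = 0.3.
Since ω = v/R, the translational part is ½Mv² and the rotational part is ½I(v/R)² = ½kMv²; the total is ½(1+k)Mv².
The rotational fraction is therefore k/(1+k) = 0.3/1.3 ≈ 0.231.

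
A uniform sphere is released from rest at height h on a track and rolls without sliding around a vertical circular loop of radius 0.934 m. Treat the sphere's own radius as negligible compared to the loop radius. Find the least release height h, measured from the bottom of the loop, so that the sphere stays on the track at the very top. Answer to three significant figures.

With I = (2/5)MR², the ratio k = I/(MR²) is 0.4.
At the top of the loop, the minimum-contact condition is Mg = Mv_top²/r, so v_top² = gr.
With ω = v/R, the kinetic energy at speed v is ½(1+k)Mv² = (7/10)Mv².
Energy conservation from release (height h) to the top (height 2r): Mgh = Mg(2r) + (7/10)M·gr.
Thus h_min = 2r + (1+k)r/2 = r(2 + 1.4/2) = 0.934 × 2.7 ≈ 2.52 m.

h_min ≈ 2.52 m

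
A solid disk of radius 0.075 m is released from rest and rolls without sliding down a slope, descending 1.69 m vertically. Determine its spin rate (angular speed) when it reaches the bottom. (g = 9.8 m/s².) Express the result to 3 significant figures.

Here I = (1/2)MR², so the shape factor k = I/(MR²) = 0.5.
The rolling condition ω = v/R makes the rotational term ½I(v/R)² = ½kMv², so KE_total = ½(1+k)Mv² = (3/4)Mv².
Energy conservation Mgh = ½(1+k)Mv² gives v = √(2gh/(1+k)) = √(2 × 9.8 × 1.69 / 1.5) = 4.699 m/s.
Then ω = v/R = 4.699 / 0.075 ≈ 62.7 rad/s.

ω ≈ 62.7 rad/s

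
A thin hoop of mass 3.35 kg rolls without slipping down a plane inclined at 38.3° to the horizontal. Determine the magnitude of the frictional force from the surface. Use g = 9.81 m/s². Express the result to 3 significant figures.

f ≈ 10.2 N

For this body I = MR², i.e. k = I/(MR²) = 1.
Newton's second law down the slope: Mg sinθ − f = Ma. The torque equation fR = Iα (with α = a/R) gives f = kMa.
Combining, a = g sinθ/(1+k) and f = kMa = kMg sinθ/(1+k).
f = 1 × 3.35 × 9.81 × sin38.3° / 2 ≈ 10.2 N.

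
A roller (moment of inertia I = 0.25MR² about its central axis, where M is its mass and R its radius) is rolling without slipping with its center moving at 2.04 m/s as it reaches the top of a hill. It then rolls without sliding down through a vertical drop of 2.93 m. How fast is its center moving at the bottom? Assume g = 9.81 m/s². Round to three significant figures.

The moment of inertia is 0.25MR², giving k ≡ I/(MR²) = 0.25.
Pure rolling means v = ωR; then KE = ½Mv² + ½I(v/R)² = ½(1+k)Mv² = (5/8)Mv².
Energy conservation: (5/8)Mv₀² + Mgh = (5/8)Mv², so v² = v₀² + 2gh/(1+k).
v = √(2.04² + 2×9.81×2.93/1.25) = √50.15 ≈ 7.08 m/s.

v ≈ 7.08 m/s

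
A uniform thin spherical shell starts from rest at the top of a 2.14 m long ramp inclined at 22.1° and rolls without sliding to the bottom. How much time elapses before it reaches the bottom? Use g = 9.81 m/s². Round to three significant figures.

t ≈ 1.39 s

For this body I = (2/3)MR², i.e. k = I/(MR²) = 2/3.
Translational: Mg sinθ − f = Ma. Rotational about the CM: fR = Iα = kMRa, so f = kMa.
Hence a = g sinθ/(1+k) = 9.81×sin22.1°/1.667 = 2.214 m/s².
Starting from rest, L = ½at², so t = √(2L/a) = √(2×2.14/2.214) ≈ 1.39 s.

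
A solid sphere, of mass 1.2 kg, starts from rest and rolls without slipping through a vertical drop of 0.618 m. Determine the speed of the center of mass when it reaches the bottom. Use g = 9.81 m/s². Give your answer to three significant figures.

v ≈ 2.94 m/s

The moment of inertia is (2/5)MR², giving k ≡ I/(MR²) = 0.4.
Since it rolls without slipping, ω = v/R and KE = ½Mv² + ½Iω² = ½(1+k)Mv² = (7/10)Mv².
Setting Mgh = (7/10)Mv² gives v = √(2gh/(1+k)) = √(2·9.81·0.618/1.4) ≈ 2.94 m/s.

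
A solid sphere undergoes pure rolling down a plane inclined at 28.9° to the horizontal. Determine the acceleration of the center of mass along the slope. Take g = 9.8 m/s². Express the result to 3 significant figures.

For this body I = (2/5)MR², i.e. k = I/(MR²) = 0.4.
Newton's second law down the slope: Mg sinθ − f = Ma. The torque equation fR = Iα (with α = a/R) gives f = kMa.
Eliminating f: Mg sinθ = (1+k)Ma, so a = g sinθ/(1+k) = 9.8 × sin28.9° / 1.4 ≈ 3.38 m/s².

a ≈ 3.38 m/s²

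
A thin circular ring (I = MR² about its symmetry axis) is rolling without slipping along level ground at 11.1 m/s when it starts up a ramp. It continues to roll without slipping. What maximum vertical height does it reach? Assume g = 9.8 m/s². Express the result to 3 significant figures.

For this body I = MR², i.e. k = I/(MR²) = 1.
Since it rolls without slipping, ω = v/R and KE = ½Mv² + ½Iω² = ½(1+k)Mv² = Mv².
All of this converts to potential energy at the highest point: Mv₀² = Mgh.
Thus h = (1+k)v₀²/(2g) = 2 × 11.1² / (2 × 9.8) ≈ 12.6 m.

h ≈ 12.6 m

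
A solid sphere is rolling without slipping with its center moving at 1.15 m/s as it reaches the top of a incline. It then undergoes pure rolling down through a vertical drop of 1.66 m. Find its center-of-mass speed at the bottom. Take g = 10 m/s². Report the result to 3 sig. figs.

Here I = (2/5)MR², so the shape factor k = I/(MR²) = 0.4.
Rolling without slipping gives ω = v/R, so the total kinetic energy is ½Mv² + ½Iω² = ½(1+k)Mv² = (7/10)Mv².
Energy conservation: (7/10)Mv₀² + Mgh = (7/10)Mv², so v² = v₀² + 2gh/(1+k).
v = √(1.15² + 2×10×1.66/1.4) = √25.04 ≈ 5.00 m/s.

v ≈ 5.00 m/s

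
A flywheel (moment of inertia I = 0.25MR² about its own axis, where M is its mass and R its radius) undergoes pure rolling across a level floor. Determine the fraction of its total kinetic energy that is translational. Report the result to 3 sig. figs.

Here I = 0.25MR², so the shape factor k = I/(MR²) = 0.25.
Since ω = v/R, the translational part is ½Mv² and the rotational part is ½I(v/R)² = ½kMv²; the total is ½(1+k)Mv².
The translational fraction is therefore 1/(1+k) = 1/1.25 ≈ 0.800.

fraction ≈ 0.800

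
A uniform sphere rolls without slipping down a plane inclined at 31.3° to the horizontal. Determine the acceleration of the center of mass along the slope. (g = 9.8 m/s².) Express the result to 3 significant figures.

a ≈ 3.64 m/s²

With I = (2/5)MR², the ratio k = I/(MR²) is 0.4.
Newton's second law down the slope: Mg sinθ − f = Ma. The torque equation fR = Iα (with α = a/R) gives f = kMa.
Eliminating f: Mg sinθ = (1+k)Ma, so a = g sinθ/(1+k) = 9.8 × sin31.3° / 1.4 ≈ 3.64 m/s².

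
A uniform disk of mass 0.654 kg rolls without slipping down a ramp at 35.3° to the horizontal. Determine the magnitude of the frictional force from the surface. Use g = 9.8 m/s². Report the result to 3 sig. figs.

f ≈ 1.23 N

The moment of inertia is (1/2)MR², giving k ≡ I/(MR²) = 0.5.
Newton's second law down the slope: Mg sinθ − f = Ma. The torque equation fR = Iα (with α = a/R) gives f = kMa.
Combining, a = g sinθ/(1+k) and f = kMa = kMg sinθ/(1+k).
f = 0.5 × 0.654 × 9.8 × sin35.3° / 1.5 ≈ 1.23 N.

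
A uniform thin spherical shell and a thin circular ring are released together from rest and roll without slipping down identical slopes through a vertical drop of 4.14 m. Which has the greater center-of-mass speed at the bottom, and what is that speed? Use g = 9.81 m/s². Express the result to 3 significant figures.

For rolling without slipping, Mgh = ½(1+k)Mv² where k = I/(MR²), so v = √(2gh/(1+k)).
Uniform thin spherical shell: k = 2/3, giving v = √(2×9.81×4.14/1.667) = 6.981 m/s.
Thin circular ring: k = 1, giving v = √(2×9.81×4.14/2) = 6.373 m/s.
The smaller k wins: the uniform thin spherical shell, at ≈ 6.98 m/s.

the uniform thin spherical shell, at v ≈ 6.98 m/s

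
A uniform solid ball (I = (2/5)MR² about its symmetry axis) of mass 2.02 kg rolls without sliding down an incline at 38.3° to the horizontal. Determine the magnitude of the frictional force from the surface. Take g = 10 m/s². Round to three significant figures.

With I = (2/5)MR², the ratio k = I/(MR²) is 0.4.
Newton's second law down the slope: Mg sinθ − f = Ma. The torque equation fR = Iα (with α = a/R) gives f = kMa.
Combining, a = g sinθ/(1+k) and f = kMa = kMg sinθ/(1+k).
f = 0.4 × 2.02 × 10 × sin38.3° / 1.4 ≈ 3.58 N.

f ≈ 3.58 N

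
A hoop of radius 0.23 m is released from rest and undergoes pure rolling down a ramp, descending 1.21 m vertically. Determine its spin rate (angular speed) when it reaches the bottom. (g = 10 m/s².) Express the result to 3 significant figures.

With I = MR², the ratio k = I/(MR²) is 1.
The rolling condition ω = v/R makes the rotational term ½I(v/R)² = ½kMv², so KE_total = ½(1+k)Mv² = Mv².
Energy conservation Mgh = ½(1+k)Mv² gives v = √(2gh/(1+k)) = √(2 × 10 × 1.21 / 2) = 3.479 m/s.
Then ω = v/R = 3.479 / 0.23 ≈ 15.1 rad/s.

ω ≈ 15.1 rad/s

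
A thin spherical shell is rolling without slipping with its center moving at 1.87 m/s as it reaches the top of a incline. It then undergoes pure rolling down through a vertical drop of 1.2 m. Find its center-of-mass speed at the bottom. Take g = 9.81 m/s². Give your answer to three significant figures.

With I = (2/3)MR², the ratio k = I/(MR²) is 2/3.
The rolling condition ω = v/R makes the rotational term ½I(v/R)² = ½kMv², so KE_total = ½(1+k)Mv² = (5/6)Mv².
Conserving energy between top and bottom: (5/6)Mv² = (5/6)Mv₀² + Mgh, hence v² = v₀² + 2gh/(1+k).
v = √(1.87² + 2×9.81×1.2/1.667) = √17.62 ≈ 4.20 m/s.

v ≈ 4.20 m/s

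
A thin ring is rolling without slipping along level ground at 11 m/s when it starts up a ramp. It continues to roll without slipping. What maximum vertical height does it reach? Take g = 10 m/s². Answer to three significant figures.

h ≈ 12.1 m

For this body I = MR², i.e. k = I/(MR²) = 1.
Pure rolling means v = ωR; then KE = ½Mv² + ½I(v/R)² = ½(1+k)Mv² = Mv².
At the top the kinetic energy is zero, so Mv₀² = Mgh.
Thus h = (1+k)v₀²/(2g) = 2 × 11² / (2 × 10) ≈ 12.1 m.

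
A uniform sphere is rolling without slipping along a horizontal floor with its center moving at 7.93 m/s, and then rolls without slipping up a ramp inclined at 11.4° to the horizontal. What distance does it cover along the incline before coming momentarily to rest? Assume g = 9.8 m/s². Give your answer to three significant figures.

d ≈ 22.7 m

The moment of inertia is (2/5)MR², giving k ≡ I/(MR²) = 0.4.
Since it rolls without slipping, ω = v/R and KE = ½Mv² + ½Iω² = ½(1+k)Mv² = (7/10)Mv².
Setting this equal to Mgh gives the vertical rise h = (1+k)v₀²/(2g) = 1.4×7.93²/(2×9.8) = 4.492 m.
The distance along the slope is d = h/sinθ = 4.492/sin11.4° ≈ 22.7 m.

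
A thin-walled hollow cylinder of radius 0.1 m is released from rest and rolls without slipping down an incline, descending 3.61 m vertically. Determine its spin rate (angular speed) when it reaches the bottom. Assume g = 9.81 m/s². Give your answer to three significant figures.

ω ≈ 59.5 rad/s

With I = MR², the ratio k = I/(MR²) is 1.
The rolling condition ω = v/R makes the rotational term ½I(v/R)² = ½kMv², so KE_total = ½(1+k)Mv² = Mv².
Energy conservation Mgh = ½(1+k)Mv² gives v = √(2gh/(1+k)) = √(2 × 9.81 × 3.61 / 2) = 5.951 m/s.
Then ω = v/R = 5.951 / 0.1 ≈ 59.5 rad/s.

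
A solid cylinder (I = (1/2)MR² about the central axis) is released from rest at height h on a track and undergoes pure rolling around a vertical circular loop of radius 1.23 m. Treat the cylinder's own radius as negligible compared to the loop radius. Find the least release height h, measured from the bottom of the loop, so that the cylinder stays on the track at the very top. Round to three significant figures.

The moment of inertia is (1/2)MR², giving k ≡ I/(MR²) = 0.5.
At the top of the loop, the minimum-contact condition is Mg = Mv_top²/r, so v_top² = gr.
With ω = v/R, the kinetic energy at speed v is ½(1+k)Mv² = (3/4)Mv².
Energy conservation from release (height h) to the top (height 2r): Mgh = Mg(2r) + (3/4)M·gr.
Thus h_min = 2r + (1+k)r/2 = r(2 + 1.5/2) = 1.23 × 2.75 ≈ 3.38 m.

h_min ≈ 3.38 m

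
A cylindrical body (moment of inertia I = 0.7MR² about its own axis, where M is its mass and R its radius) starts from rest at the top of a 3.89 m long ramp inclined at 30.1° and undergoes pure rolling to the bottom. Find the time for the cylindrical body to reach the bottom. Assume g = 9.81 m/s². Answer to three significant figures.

t ≈ 1.64 s

For this body I = 0.7MR², i.e. k = I/(MR²) = 0.7.
Translational: Mg sinθ − f = Ma. Rotational about the CM: fR = Iα = kMRa, so f = kMa.
Hence a = g sinθ/(1+k) = 9.81×sin30.1°/1.7 = 2.894 m/s².
Starting from rest, L = ½at², so t = √(2L/a) = √(2×3.89/2.894) ≈ 1.64 s.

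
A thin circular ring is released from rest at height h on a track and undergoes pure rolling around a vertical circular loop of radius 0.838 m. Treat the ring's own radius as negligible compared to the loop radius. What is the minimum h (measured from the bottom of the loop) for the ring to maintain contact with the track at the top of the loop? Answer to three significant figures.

h_min ≈ 2.51 m

The moment of inertia is MR², giving k ≡ I/(MR²) = 1.
At the top of the loop, the minimum-contact condition is Mg = Mv_top²/r, so v_top² = gr.
With ω = v/R, the kinetic energy at speed v is ½(1+k)Mv² = Mv².
Energy conservation from release (height h) to the top (height 2r): Mgh = Mg(2r) + M·gr.
Thus h_min = 2r + (1+k)r/2 = r(2 + 2/2) = 0.838 × 3 ≈ 2.51 m.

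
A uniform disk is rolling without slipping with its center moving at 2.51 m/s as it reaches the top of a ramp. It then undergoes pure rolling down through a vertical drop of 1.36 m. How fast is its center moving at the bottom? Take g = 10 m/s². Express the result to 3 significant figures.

v ≈ 4.94 m/s

The moment of inertia is (1/2)MR², giving k ≡ I/(MR²) = 0.5.
The rolling condition ω = v/R makes the rotational term ½I(v/R)² = ½kMv², so KE_total = ½(1+k)Mv² = (3/4)Mv².
Conserving energy between top and bottom: (3/4)Mv² = (3/4)Mv₀² + Mgh, hence v² = v₀² + 2gh/(1+k).
v = √(2.51² + 2×10×1.36/1.5) = √24.43 ≈ 4.94 m/s.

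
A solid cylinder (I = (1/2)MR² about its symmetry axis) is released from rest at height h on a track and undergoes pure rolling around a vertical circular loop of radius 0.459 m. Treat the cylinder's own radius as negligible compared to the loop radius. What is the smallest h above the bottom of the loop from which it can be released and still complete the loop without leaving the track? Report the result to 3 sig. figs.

h_min ≈ 1.26 m

Here I = (1/2)MR², so the shape factor k = I/(MR²) = 0.5.
At the top, contact is just lost when gravity alone supplies the centripetal force: Mg = Mv_top²/r, i.e. v_top² = gr.
With ω = v/R, the kinetic energy at speed v is ½(1+k)Mv² = (3/4)Mv².
Energy conservation from release (height h) to the top (height 2r): Mgh = Mg(2r) + (3/4)M·gr.
Thus h_min = 2r + (1+k)r/2 = r(2 + 1.5/2) = 0.459 × 2.75 ≈ 1.26 m.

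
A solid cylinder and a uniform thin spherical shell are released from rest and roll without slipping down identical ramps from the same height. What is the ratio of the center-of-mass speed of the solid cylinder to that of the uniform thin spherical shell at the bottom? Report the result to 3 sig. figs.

Each satisfies Mgh = ½(1+k)Mv² with k = I/(MR²), so v ∝ 1/√(1+k).
For the solid cylinder k = 0.5; for the uniform thin spherical shell k = 2/3.
v₁/v₂ = √((1+k₂)/(1+k₁)) = √(1.667/1.5) ≈ 1.05.

v_ratio ≈ 1.05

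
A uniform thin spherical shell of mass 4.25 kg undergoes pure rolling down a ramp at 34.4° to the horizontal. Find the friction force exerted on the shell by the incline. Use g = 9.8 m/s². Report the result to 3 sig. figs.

f ≈ 9.41 N

The moment of inertia is (2/3)MR², giving k ≡ I/(MR²) = 2/3.
Translational: Mg sinθ − f = Ma. Rotational about the CM: fR = Iα = kMRa, so f = kMa.
Combining, a = g sinθ/(1+k) and f = kMa = kMg sinθ/(1+k).
f = (2/3) × 4.25 × 9.8 × sin34.4° / 1.667 ≈ 9.41 N.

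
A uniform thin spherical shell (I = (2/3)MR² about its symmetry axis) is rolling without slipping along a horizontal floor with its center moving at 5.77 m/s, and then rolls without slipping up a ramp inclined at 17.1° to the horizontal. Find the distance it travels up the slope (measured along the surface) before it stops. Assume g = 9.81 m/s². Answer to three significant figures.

d ≈ 9.62 m

For this body I = (2/3)MR², i.e. k = I/(MR²) = 2/3.
Since it rolls without slipping, ω = v/R and KE = ½Mv² + ½Iω² = ½(1+k)Mv² = (5/6)Mv².
Setting this equal to Mgh gives the vertical rise h = (1+k)v₀²/(2g) = 1.667×5.77²/(2×9.81) = 2.828 m.
The distance along the slope is d = h/sinθ = 2.828/sin17.1° ≈ 9.62 m.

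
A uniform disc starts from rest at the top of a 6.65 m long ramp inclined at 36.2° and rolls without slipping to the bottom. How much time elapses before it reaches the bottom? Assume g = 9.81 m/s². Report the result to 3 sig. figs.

t ≈ 1.86 s

For this body I = (1/2)MR², i.e. k = I/(MR²) = 0.5.
Newton's second law down the slope: Mg sinθ − f = Ma. The torque equation fR = Iα (with α = a/R) gives f = kMa.
Hence a = g sinθ/(1+k) = 9.81×sin36.2°/1.5 = 3.863 m/s².
With constant a from rest, t = √(2L/a) = √(2·6.65/3.863) ≈ 1.86 s.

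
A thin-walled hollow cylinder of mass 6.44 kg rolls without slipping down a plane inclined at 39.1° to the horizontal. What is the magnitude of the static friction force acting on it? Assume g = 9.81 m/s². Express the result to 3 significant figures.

With I = MR², the ratio k = I/(MR²) is 1.
Translational: Mg sinθ − f = Ma. Rotational about the CM: fR = Iα = kMRa, so f = kMa.
Combining, a = g sinθ/(1+k) and f = kMa = kMg sinθ/(1+k).
f = 1 × 6.44 × 9.81 × sin39.1° / 2 ≈ 19.9 N.

f ≈ 19.9 N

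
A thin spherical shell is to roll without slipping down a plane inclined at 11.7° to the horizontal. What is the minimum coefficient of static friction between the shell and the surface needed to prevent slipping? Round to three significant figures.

The moment of inertia is (2/3)MR², giving k ≡ I/(MR²) = 2/3.
Newton's second law down the slope: Mg sinθ − f = Ma. The torque equation fR = Iα (with α = a/R) gives f = kMa.
These give a = g sinθ/(1+k) and the required friction f = kMg sinθ/(1+k).
With N = Mg cosθ, the no-slip condition f ≤ μN gives μ_min = f/N = k tanθ/(1+k).
μ_min = (2/3) × tan11.7° / 1.667 ≈ 0.0828.

μ_min ≈ 0.0828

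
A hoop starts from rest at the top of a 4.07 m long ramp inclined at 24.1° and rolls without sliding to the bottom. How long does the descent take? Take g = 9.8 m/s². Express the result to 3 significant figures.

The moment of inertia is MR², giving k ≡ I/(MR²) = 1.
Newton's second law down the slope: Mg sinθ − f = Ma. The torque equation fR = Iα (with α = a/R) gives f = kMa.
Hence a = g sinθ/(1+k) = 9.8×sin24.1°/2 = 2.001 m/s².
With constant a from rest, t = √(2L/a) = √(2·4.07/2.001) ≈ 2.02 s.

t ≈ 2.02 s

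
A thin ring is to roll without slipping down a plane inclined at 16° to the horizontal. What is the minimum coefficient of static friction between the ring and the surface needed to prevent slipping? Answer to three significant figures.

μ_min ≈ 0.143

The moment of inertia is MR², giving k ≡ I/(MR²) = 1.
Translational: Mg sinθ − f = Ma. Rotational about the CM: fR = Iα = kMRa, so f = kMa.
These give a = g sinθ/(1+k) and the required friction f = kMg sinθ/(1+k).
The normal force is N = Mg cosθ, so μ_min = f/N = k tanθ/(1+k).
μ_min = 1 × tan16° / 2 ≈ 0.143.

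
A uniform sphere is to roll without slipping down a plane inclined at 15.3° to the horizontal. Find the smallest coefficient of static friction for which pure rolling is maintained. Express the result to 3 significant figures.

μ_min ≈ 0.0782

With I = (2/5)MR², the ratio k = I/(MR²) is 0.4.
Along the incline Mg sinθ − f = Ma, and torque about the center fR = Iα = kMR²(a/R) gives f = kMa.
These give a = g sinθ/(1+k) and the required friction f = kMg sinθ/(1+k).
With N = Mg cosθ, the no-slip condition f ≤ μN gives μ_min = f/N = k tanθ/(1+k).
μ_min = 0.4 × tan15.3° / 1.4 ≈ 0.0782.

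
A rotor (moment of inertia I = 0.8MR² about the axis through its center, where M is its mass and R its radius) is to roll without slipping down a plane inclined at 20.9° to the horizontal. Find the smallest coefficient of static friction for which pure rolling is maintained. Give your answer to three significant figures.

Here I = 0.8MR², so the shape factor k = I/(MR²) = 0.8.
Translational: Mg sinθ − f = Ma. Rotational about the CM: fR = Iα = kMRa, so f = kMa.
These give a = g sinθ/(1+k) and the required friction f = kMg sinθ/(1+k).
The normal force is N = Mg cosθ, so μ_min = f/N = k tanθ/(1+k).
μ_min = 0.8 × tan20.9° / 1.8 ≈ 0.170.

μ_min ≈ 0.170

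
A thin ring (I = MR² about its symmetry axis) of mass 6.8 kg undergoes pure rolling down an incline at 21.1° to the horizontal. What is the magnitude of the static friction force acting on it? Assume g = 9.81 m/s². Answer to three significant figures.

f ≈ 12.0 N

For this body I = MR², i.e. k = I/(MR²) = 1.
Along the incline Mg sinθ − f = Ma, and torque about the center fR = Iα = kMR²(a/R) gives f = kMa.
Combining, a = g sinθ/(1+k) and f = kMa = kMg sinθ/(1+k).
f = 1 × 6.8 × 9.81 × sin21.1° / 2 ≈ 12.0 N.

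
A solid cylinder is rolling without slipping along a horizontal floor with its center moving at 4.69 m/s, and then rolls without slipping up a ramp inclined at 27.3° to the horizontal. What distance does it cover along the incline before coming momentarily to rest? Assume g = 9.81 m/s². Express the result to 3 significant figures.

d ≈ 3.67 m

For this body I = (1/2)MR², i.e. k = I/(MR²) = 0.5.
Pure rolling means v = ωR; then KE = ½Mv² + ½I(v/R)² = ½(1+k)Mv² = (3/4)Mv².
Setting this equal to Mgh gives the vertical rise h = (1+k)v₀²/(2g) = 1.5×4.69²/(2×9.81) = 1.682 m.
The distance along the slope is d = h/sinθ = 1.682/sin27.3° ≈ 3.67 m.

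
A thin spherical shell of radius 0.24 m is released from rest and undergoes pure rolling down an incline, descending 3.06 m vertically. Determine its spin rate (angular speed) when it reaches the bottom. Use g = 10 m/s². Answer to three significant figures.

Here I = (2/3)MR², so the shape factor k = I/(MR²) = 2/3.
Pure rolling means v = ωR; then KE = ½Mv² + ½I(v/R)² = ½(1+k)Mv² = (5/6)Mv².
Energy conservation Mgh = ½(1+k)Mv² gives v = √(2gh/(1+k)) = √(2 × 10 × 3.06 / 1.667) = 6.06 m/s.
The angular speed follows from ω = v/R = 6.06/0.24 ≈ 25.2 rad/s.

ω ≈ 25.2 rad/s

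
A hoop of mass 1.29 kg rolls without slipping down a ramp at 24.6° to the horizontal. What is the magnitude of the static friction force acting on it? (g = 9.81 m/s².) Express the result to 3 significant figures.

f ≈ 2.63 N

The moment of inertia is MR², giving k ≡ I/(MR²) = 1.
Newton's second law down the slope: Mg sinθ − f = Ma. The torque equation fR = Iα (with α = a/R) gives f = kMa.
Combining, a = g sinθ/(1+k) and f = kMa = kMg sinθ/(1+k).
f = 1 × 1.29 × 9.81 × sin24.6° / 2 ≈ 2.63 N.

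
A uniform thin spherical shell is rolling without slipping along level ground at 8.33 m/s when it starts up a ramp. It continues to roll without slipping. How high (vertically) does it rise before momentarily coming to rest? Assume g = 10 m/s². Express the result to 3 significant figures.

h ≈ 5.78 m

Here I = (2/3)MR², so the shape factor k = I/(MR²) = 2/3.
The rolling condition ω = v/R makes the rotational term ½I(v/R)² = ½kMv², so KE_total = ½(1+k)Mv² = (5/6)Mv².
At the top the kinetic energy is zero, so (5/6)Mv₀² = Mgh.
Thus h = (1+k)v₀²/(2g) = 1.667 × 8.33² / (2 × 10) ≈ 5.78 m.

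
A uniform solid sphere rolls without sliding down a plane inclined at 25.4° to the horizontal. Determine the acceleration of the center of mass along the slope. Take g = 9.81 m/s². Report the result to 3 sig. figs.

a ≈ 3.01 m/s²

The moment of inertia is (2/5)MR², giving k ≡ I/(MR²) = 0.4.
Translational: Mg sinθ − f = Ma. Rotational about the CM: fR = Iα = kMRa, so f = kMa.
Eliminating f: Mg sinθ = (1+k)Ma, so a = g sinθ/(1+k) = 9.81 × sin25.4° / 1.4 ≈ 3.01 m/s².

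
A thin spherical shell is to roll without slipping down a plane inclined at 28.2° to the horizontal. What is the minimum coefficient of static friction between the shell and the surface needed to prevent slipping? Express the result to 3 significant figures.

The moment of inertia is (2/3)MR², giving k ≡ I/(MR²) = 2/3.
Newton's second law down the slope: Mg sinθ − f = Ma. The torque equation fR = Iα (with α = a/R) gives f = kMa.
These give a = g sinθ/(1+k) and the required friction f = kMg sinθ/(1+k).
The normal force is N = Mg cosθ, so μ_min = f/N = k tanθ/(1+k).
μ_min = (2/3) × tan28.2° / 1.667 ≈ 0.214.

μ_min ≈ 0.214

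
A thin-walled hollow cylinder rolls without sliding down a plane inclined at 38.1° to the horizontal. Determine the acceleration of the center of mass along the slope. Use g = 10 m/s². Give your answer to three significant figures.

Here I = MR², so the shape factor k = I/(MR²) = 1.
Along the incline Mg sinθ − f = Ma, and torque about the center fR = Iα = kMR²(a/R) gives f = kMa.
Eliminating f: Mg sinθ = (1+k)Ma, so a = g sinθ/(1+k) = 10 × sin38.1° / 2 ≈ 3.09 m/s².

a ≈ 3.09 m/s²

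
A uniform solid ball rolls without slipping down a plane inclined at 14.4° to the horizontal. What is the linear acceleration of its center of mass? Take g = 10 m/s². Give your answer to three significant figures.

With I = (2/5)MR², the ratio k = I/(MR²) is 0.4.
Newton's second law down the slope: Mg sinθ − f = Ma. The torque equation fR = Iα (with α = a/R) gives f = kMa.
Eliminating f: Mg sinθ = (1+k)Ma, so a = g sinθ/(1+k) = 10 × sin14.4° / 1.4 ≈ 1.78 m/s².

a ≈ 1.78 m/s²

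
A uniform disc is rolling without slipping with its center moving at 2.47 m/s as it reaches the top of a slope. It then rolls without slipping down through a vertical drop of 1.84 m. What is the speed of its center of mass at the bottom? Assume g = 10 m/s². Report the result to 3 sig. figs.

Here I = (1/2)MR², so the shape factor k = I/(MR²) = 0.5.
Pure rolling means v = ωR; then KE = ½Mv² + ½I(v/R)² = ½(1+k)Mv² = (3/4)Mv².
Energy conservation: (3/4)Mv₀² + Mgh = (3/4)Mv², so v² = v₀² + 2gh/(1+k).
v = √(2.47² + 2×10×1.84/1.5) = √30.63 ≈ 5.53 m/s.

v ≈ 5.53 m/s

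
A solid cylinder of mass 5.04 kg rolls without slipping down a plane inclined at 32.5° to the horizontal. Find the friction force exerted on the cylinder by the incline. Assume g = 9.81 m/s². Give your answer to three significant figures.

The moment of inertia is (1/2)MR², giving k ≡ I/(MR²) = 0.5.
Newton's second law down the slope: Mg sinθ − f = Ma. The torque equation fR = Iα (with α = a/R) gives f = kMa.
Combining, a = g sinθ/(1+k) and f = kMa = kMg sinθ/(1+k).
f = 0.5 × 5.04 × 9.81 × sin32.5° / 1.5 ≈ 8.86 N.

f ≈ 8.86 N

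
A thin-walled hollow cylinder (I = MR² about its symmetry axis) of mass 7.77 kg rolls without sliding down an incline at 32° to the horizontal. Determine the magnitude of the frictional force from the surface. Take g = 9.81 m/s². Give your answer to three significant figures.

f ≈ 20.2 N

The moment of inertia is MR², giving k ≡ I/(MR²) = 1.
Along the incline Mg sinθ − f = Ma, and torque about the center fR = Iα = kMR²(a/R) gives f = kMa.
Combining, a = g sinθ/(1+k) and f = kMa = kMg sinθ/(1+k).
f = 1 × 7.77 × 9.81 × sin32° / 2 ≈ 20.2 N.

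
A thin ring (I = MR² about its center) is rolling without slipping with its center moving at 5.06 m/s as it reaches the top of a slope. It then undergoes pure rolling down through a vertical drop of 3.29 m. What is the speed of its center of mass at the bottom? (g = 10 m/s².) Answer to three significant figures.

v ≈ 7.65 m/s

For this body I = MR², i.e. k = I/(MR²) = 1.
The rolling condition ω = v/R makes the rotational term ½I(v/R)² = ½kMv², so KE_total = ½(1+k)Mv² = Mv².
Conserving energy between top and bottom: Mv² = Mv₀² + Mgh, hence v² = v₀² + 2gh/(1+k).
v = √(5.06² + 2×10×3.29/2) = √58.5 ≈ 7.65 m/s.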